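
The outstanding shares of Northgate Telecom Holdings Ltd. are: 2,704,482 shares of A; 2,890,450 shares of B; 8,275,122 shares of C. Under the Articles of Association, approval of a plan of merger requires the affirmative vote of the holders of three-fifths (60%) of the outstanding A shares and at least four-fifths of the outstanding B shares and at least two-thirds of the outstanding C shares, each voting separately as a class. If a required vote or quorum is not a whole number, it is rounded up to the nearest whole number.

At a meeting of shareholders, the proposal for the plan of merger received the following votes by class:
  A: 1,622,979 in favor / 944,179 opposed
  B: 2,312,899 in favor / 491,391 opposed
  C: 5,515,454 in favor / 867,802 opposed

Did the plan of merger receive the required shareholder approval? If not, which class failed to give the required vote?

Not approved — the C shares did not give the required vote.

A: 3/5 of 2704482 = 1622689.20, rounded up to 1622690; 1,622,690 required, 1,622,979 in favor — approved.
B: 4/5 of 2890450 = 2312360; 2,312,360 required, 2,312,899 in favor — approved.
C: 2/3 of 8275122 = 5516748; 5,516,748 required, 5,515,454 in favor — not approved.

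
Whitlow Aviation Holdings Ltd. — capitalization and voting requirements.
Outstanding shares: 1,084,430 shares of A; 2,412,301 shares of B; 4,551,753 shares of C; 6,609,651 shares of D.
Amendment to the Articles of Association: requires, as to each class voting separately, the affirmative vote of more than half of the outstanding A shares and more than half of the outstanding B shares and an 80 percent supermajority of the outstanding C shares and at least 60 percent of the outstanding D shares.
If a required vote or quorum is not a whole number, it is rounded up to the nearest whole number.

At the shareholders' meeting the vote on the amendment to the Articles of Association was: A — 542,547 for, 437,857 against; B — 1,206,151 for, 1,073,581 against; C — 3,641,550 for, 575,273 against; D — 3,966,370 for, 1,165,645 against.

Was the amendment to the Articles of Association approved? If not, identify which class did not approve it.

A: a majority of 1084430 is 542216; 542,216 required, 542,547 in favor — approved.
B: a majority of 2412301 is 1206151; 1,206,151 required, 1,206,151 in favor — approved.
C: 4/5 of 4551753 = 3641402.40, rounded up to 3641403; 3,641,403 required, 3,641,550 in favor — approved.
D: 3/5 of 6609651 = 3965790.60, rounded up to 3965791; 3,965,791 required, 3,966,370 in favor — approved.

Approved — every class gave the required vote.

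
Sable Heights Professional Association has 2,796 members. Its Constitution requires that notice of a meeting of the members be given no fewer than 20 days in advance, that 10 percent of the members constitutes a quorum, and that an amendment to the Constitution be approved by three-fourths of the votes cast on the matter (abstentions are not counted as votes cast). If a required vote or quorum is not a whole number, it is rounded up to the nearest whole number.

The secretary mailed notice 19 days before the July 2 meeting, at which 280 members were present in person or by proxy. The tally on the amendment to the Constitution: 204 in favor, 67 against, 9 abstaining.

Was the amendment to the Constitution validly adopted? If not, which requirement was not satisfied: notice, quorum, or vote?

Invalid — notice requirement not satisfied.

Notice: 19 days given; 20 required. Not satisfied.
Quorum: 10% of 2,796 = 279.60, rounded up to 280; 280 present. Satisfied.
Vote: requires three-fourths of the votes cast (280 − 9 abstaining = 271); 3/4 of 271 = 203.25, rounded up to 204, so 204 needed; 204 in favor. Satisfied.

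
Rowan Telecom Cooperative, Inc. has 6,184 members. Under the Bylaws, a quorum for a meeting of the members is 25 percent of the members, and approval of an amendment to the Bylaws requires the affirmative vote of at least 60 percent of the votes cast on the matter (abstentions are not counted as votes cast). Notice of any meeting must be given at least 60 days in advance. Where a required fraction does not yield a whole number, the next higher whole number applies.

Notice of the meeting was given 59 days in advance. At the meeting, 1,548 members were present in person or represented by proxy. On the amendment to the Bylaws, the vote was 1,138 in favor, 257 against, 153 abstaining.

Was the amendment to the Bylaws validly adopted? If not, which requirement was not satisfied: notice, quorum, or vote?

Invalid — notice requirement not satisfied.

Notice: 59 days given; 60 required. Not satisfied.
Quorum: 25% of 6,184 = 1,546; 1,548 present. Satisfied.
Vote: requires three-fifths of the votes cast (1,548 − 153 abstaining = 1,395); 3/5 of 1395 = 837, so 837 needed; 1,138 in favor. Satisfied.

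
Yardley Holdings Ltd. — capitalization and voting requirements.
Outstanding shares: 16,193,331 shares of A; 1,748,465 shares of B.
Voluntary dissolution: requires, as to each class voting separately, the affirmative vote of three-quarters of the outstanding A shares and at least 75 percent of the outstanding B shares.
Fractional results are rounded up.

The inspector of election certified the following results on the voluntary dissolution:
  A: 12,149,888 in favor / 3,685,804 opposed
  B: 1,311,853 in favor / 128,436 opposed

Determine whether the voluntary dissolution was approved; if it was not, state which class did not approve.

Approved — every class gave the required vote.

A: 3/4 of 16193331 = 12144998.25, rounded up to 12144999; 12,144,999 required, 12,149,888 in favor — approved.
B: 3/4 of 1748465 = 1311348.75, rounded up to 1311349; 1,311,349 required, 1,311,853 in favor — approved.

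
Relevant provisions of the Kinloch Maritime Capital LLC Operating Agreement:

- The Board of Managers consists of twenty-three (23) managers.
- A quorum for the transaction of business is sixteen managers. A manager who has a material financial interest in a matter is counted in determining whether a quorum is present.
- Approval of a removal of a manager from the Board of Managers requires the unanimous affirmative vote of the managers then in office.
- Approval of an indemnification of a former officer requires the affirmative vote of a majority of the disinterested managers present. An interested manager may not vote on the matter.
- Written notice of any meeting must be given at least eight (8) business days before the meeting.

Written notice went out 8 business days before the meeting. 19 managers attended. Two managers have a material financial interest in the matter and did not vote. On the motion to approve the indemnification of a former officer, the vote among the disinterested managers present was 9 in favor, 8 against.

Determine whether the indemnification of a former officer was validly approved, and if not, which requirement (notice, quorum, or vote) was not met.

Valid — all requirements satisfied.

Notice: 8 business days given; 8 required (8 ≥ 8). Satisfied.
Quorum: 19 present (interested managers count toward quorum); quorum is 16. Satisfied.
Vote: the indemnification of a former officer requires a majority of the disinterested managers present (19 − 2 = 17). A majority of 17 is 9, so 9 affirmative votes are needed; 9 voted in favor. Satisfied.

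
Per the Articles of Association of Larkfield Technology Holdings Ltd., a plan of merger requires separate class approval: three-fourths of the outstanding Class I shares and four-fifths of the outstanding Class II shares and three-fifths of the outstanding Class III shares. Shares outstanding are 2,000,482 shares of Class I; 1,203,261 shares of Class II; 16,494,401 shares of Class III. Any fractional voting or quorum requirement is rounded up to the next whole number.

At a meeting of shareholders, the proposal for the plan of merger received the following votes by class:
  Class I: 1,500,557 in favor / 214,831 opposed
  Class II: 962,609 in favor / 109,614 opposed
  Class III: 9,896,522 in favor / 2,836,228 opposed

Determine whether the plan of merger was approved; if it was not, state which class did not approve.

Class I: 3/4 of 2000482 = 1500361.50, rounded up to 1500362; 1,500,362 required, 1,500,557 in favor — approved.
Class II: 4/5 of 1203261 = 962608.80, rounded up to 962609; 962,609 required, 962,609 in favor — approved.
Class III: 3/5 of 16494401 = 9896640.60, rounded up to 9896641; 9,896,641 required, 9,896,522 in favor — not approved.

Not approved — the Class III shares did not give the required vote.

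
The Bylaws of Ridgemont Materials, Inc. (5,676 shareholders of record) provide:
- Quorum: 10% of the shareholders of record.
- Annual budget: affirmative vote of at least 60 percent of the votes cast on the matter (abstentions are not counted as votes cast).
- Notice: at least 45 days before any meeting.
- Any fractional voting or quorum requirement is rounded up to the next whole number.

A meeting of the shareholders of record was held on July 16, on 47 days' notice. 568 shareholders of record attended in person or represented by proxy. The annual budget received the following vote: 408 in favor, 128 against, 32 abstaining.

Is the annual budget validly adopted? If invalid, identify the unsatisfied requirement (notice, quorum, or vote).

Valid — all requirements satisfied.

Notice: 47 days given; 45 required. Satisfied.
Quorum: 10% of 5,676 = 567.60, rounded up to 568; 568 present. Satisfied.
Vote: requires three-fifths of the votes cast (568 − 32 abstaining = 536); 3/5 of 536 = 321.60, rounded up to 322, so 322 needed; 408 in favor. Satisfied.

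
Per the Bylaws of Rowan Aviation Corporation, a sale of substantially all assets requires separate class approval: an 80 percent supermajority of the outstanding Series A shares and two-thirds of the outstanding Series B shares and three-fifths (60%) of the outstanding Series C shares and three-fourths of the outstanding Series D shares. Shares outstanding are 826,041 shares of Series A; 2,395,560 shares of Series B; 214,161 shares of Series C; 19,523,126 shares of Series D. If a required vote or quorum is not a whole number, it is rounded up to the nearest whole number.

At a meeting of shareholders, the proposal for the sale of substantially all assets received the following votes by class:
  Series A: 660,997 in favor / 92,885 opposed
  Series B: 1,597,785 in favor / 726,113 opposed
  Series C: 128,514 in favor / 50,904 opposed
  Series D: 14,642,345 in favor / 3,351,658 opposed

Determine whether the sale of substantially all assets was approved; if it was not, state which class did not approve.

Series A: 4/5 of 826041 = 660832.80, rounded up to 660833; 660,833 required, 660,997 in favor — approved.
Series B: 2/3 of 2395560 = 1597040; 1,597,040 required, 1,597,785 in favor — approved.
Series C: 3/5 of 214161 = 128496.60, rounded up to 128497; 128,497 required, 128,514 in favor — approved.
Series D: 3/4 of 19523126 = 14642344.50, rounded up to 14642345; 14,642,345 required, 14,642,345 in favor — approved.

Approved — every class gave the required vote.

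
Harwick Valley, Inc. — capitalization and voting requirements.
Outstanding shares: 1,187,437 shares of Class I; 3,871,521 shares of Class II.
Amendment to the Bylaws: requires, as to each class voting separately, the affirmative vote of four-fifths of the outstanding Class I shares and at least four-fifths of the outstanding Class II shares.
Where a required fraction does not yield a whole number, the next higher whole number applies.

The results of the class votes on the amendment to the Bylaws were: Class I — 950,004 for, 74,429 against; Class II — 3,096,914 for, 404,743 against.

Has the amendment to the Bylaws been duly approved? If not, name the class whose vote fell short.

Not approved — the Class II shares did not give the required vote.

Class I: 4/5 of 1187437 = 949949.60, rounded up to 949950; 949,950 required, 950,004 in favor — approved.
Class II: 4/5 of 3871521 = 3097216.80, rounded up to 3097217; 3,097,217 required, 3,096,914 in favor — not approved.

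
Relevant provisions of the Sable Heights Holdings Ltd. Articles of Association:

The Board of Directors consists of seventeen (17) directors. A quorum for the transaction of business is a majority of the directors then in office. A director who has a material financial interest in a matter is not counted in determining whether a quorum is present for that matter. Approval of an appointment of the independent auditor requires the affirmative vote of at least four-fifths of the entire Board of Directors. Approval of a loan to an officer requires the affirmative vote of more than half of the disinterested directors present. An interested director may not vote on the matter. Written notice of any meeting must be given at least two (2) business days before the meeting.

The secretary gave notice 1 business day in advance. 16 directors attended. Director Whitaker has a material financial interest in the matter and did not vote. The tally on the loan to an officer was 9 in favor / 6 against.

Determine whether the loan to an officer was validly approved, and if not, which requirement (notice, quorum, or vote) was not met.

Notice: 1 business day given; 2 required (1 < 2). Not satisfied.
Quorum: 16 present, but the 1 interested director does not count, leaving 15. Quorum is 9. Satisfied.
Vote: the loan to an officer requires a majority of the disinterested directors present (16 − 1 = 15). A majority of 15 is 8, so 8 affirmative votes are needed; 9 voted in favor. Satisfied.

Invalid — notice requirement not satisfied.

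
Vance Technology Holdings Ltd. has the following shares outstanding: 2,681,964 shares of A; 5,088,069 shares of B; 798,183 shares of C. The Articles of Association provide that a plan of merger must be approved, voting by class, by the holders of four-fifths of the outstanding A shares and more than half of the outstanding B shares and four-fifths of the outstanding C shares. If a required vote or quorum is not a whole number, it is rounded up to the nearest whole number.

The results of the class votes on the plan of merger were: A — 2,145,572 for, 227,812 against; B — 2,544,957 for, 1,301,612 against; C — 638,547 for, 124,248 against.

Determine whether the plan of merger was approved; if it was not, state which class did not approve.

Approved — every class gave the required vote.

A: 4/5 of 2681964 = 2145571.20, rounded up to 2145572; 2,145,572 required, 2,145,572 in favor — approved.
B: a majority of 5088069 is 2544035; 2,544,035 required, 2,544,957 in favor — approved.
C: 4/5 of 798183 = 638546.40, rounded up to 638547; 638,547 required, 638,547 in favor — approved.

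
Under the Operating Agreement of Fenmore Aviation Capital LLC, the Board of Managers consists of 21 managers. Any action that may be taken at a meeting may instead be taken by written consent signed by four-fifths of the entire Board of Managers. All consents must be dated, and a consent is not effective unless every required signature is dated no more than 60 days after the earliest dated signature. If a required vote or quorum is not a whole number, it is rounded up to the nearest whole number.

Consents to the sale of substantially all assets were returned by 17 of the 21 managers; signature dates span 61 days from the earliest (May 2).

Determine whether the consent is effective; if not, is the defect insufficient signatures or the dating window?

Not effective — dating-window requirement not satisfied.

Signatures required: four-fifths of 21 — 4/5 of 21 = 16.80, rounded up to 17, so 17 needed; 17 signed. Sufficient.
Dating window: the latest signature is 61 days after the earliest; the limit is 60 days. Outside the window.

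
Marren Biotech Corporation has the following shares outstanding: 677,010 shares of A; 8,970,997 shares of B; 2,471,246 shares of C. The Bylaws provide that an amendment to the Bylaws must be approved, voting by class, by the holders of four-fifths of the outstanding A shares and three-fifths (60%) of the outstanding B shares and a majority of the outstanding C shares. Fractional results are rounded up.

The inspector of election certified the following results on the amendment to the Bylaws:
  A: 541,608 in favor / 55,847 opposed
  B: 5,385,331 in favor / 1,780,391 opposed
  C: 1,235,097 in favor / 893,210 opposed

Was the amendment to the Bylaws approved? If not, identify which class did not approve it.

Not approved — the C shares did not give the required vote.

A: 4/5 of 677010 = 541608; 541,608 required, 541,608 in favor — approved.
B: 3/5 of 8970997 = 5382598.20, rounded up to 5382599; 5,382,599 required, 5,385,331 in favor — approved.
C: a majority of 2471246 is 1235624; 1,235,624 required, 1,235,097 in favor — not approved.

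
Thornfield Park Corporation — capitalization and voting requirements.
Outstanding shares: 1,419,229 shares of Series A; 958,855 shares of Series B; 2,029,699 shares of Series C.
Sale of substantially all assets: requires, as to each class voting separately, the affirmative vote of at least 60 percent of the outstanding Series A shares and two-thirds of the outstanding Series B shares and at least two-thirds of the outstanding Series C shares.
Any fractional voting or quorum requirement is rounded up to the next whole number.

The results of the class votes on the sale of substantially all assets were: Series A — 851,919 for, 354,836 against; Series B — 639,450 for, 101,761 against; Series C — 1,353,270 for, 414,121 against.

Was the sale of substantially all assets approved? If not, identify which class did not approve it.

Approved — every class gave the required vote.

Series A: 3/5 of 1419229 = 851537.40, rounded up to 851538; 851,538 required, 851,919 in favor — approved.
Series B: 2/3 of 958855 = 639236.67, rounded up to 639237; 639,237 required, 639,450 in favor — approved.
Series C: 2/3 of 2029699 = 1353132.67, rounded up to 1353133; 1,353,133 required, 1,353,270 in favor — approved.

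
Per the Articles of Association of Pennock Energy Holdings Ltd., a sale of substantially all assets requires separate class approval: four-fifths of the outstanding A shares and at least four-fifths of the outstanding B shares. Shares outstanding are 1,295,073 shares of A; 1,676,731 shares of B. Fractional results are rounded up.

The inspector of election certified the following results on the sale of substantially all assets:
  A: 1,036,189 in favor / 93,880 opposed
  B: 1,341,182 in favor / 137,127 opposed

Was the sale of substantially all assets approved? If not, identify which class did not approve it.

A: 4/5 of 1295073 = 1036058.40, rounded up to 1036059; 1,036,059 required, 1,036,189 in favor — approved.
B: 4/5 of 1676731 = 1341384.80, rounded up to 1341385; 1,341,385 required, 1,341,182 in favor — not approved.

Not approved — the B shares did not give the required vote.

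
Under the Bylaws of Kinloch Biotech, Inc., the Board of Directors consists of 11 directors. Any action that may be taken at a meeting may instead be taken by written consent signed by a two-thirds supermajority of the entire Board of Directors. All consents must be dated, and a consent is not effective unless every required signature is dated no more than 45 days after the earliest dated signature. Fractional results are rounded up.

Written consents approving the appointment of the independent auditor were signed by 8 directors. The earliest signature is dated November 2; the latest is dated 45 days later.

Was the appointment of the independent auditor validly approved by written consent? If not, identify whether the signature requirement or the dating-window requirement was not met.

Signatures required: a two-thirds supermajority of 11 — 2/3 of 11 = 7.33, rounded up to 8, so 8 needed; 8 signed. Sufficient.
Dating window: the latest signature is 45 days after the earliest; the limit is 45 days. Within the window.

Effective — both the signature and dating-window requirements are satisfied.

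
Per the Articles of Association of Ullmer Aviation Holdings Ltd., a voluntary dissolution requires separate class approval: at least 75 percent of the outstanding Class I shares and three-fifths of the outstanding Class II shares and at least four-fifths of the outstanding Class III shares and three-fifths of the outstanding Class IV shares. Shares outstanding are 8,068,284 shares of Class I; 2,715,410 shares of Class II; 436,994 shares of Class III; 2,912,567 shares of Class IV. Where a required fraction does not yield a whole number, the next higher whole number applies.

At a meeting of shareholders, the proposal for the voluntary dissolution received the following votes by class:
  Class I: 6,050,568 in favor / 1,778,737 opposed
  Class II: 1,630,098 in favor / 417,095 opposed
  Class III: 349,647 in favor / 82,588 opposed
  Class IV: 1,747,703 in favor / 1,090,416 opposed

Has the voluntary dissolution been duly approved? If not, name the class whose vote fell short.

Not approved — the Class I shares did not give the required vote.

Class I: 3/4 of 8068284 = 6051213; 6,051,213 required, 6,050,568 in favor — not approved.
Class II: 3/5 of 2715410 = 1629246; 1,629,246 required, 1,630,098 in favor — approved.
Class III: 4/5 of 436994 = 349595.20, rounded up to 349596; 349,596 required, 349,647 in favor — approved.
Class IV: 3/5 of 2912567 = 1747540.20, rounded up to 1747541; 1,747,541 required, 1,747,703 in favor — approved.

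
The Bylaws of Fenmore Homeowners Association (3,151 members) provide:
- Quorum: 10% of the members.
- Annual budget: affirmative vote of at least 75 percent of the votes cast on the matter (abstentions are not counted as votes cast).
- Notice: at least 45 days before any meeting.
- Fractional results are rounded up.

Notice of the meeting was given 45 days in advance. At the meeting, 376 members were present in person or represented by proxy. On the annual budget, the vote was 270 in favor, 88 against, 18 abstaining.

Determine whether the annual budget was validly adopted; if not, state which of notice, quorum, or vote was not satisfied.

Notice: 45 days given; 45 required. Satisfied.
Quorum: 10% of 3,151 = 315.10, rounded up to 316; 376 present. Satisfied.
Vote: requires three-fourths of the votes cast (376 − 18 abstaining = 358); 3/4 of 358 = 268.50, rounded up to 269, so 269 needed; 270 in favor. Satisfied.

Valid — all requirements satisfied.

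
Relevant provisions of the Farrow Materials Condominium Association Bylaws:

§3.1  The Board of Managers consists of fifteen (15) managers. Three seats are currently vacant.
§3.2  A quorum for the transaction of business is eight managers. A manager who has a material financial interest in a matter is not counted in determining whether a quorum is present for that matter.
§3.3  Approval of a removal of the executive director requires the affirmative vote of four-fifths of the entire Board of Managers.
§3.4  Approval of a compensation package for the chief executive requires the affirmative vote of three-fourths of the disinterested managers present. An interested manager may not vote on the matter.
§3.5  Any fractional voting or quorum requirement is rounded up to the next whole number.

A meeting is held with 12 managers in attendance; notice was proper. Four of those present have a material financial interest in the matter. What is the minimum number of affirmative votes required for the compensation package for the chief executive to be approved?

The compensation package for the chief executive requires three-fourths of the disinterested managers present (12 − 4 = 8).
3/4 of 8 = 6.

6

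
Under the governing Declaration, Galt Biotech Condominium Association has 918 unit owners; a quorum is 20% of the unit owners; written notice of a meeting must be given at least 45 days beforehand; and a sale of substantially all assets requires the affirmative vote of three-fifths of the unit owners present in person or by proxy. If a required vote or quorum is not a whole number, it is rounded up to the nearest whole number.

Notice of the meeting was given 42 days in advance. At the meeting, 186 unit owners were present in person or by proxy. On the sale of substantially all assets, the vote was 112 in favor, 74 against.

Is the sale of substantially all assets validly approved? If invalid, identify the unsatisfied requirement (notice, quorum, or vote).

Notice: 42 days given; 45 required. Not satisfied.
Quorum: 20% of 918 = 183.60, rounded up to 184; 186 present. Satisfied.
Vote: requires three-fifths of those present (186); 3/5 of 186 = 111.60, rounded up to 112, so 112 needed; 112 in favor. Satisfied.

Invalid — notice requirement not satisfied.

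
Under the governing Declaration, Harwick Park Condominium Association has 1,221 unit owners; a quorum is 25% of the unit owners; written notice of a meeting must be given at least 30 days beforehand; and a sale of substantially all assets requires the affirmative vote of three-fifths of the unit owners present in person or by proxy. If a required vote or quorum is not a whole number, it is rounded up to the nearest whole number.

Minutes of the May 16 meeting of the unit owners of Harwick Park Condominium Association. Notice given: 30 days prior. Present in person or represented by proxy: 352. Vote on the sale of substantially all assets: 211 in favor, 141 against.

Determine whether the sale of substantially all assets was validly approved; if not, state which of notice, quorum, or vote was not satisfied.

Invalid — vote requirement not satisfied.

Notice: 30 days given; 30 required. Satisfied.
Quorum: 25% of 1,221 = 305.25, rounded up to 306; 352 present. Satisfied.
Vote: requires three-fifths of those present (352); 3/5 of 352 = 211.20, rounded up to 212, so 212 needed; 211 in favor. Not satisfied.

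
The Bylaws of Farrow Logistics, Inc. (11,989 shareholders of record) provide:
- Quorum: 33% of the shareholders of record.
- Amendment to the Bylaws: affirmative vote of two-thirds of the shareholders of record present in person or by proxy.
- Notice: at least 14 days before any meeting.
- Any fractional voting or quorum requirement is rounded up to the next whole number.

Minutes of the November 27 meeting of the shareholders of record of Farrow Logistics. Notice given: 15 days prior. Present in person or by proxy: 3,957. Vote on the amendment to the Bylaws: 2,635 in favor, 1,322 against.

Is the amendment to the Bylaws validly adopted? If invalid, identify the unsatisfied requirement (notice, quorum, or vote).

Notice: 15 days given; 14 required. Satisfied.
Quorum: 33% of 11,989 = 3,956.37, rounded up to 3,957; 3,957 present. Satisfied.
Vote: requires two-thirds of those present (3,957); 2/3 of 3957 = 2638, so 2,638 needed; 2,635 in favor. Not satisfied.

Invalid — vote requirement not satisfied.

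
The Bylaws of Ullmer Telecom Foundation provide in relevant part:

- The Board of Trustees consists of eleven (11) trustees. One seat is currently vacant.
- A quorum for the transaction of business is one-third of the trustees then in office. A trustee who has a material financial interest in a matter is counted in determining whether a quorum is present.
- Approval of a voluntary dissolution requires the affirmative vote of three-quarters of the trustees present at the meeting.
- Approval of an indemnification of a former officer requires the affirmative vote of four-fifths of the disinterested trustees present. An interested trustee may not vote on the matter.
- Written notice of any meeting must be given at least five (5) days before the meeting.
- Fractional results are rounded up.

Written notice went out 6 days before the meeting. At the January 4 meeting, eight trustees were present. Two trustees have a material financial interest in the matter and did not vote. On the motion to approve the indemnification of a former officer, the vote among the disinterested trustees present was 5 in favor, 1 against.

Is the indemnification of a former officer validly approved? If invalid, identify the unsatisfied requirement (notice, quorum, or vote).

Valid — all requirements satisfied.

Notice: 6 days given; 5 required (6 ≥ 5). Satisfied.
Quorum: 8 present (interested trustees count toward quorum); quorum is 4. Satisfied.
Vote: the indemnification of a former officer requires four-fifths of the disinterested trustees present (8 − 2 = 6). 4/5 of 6 = 4.80, rounded up to 5, so 5 affirmative votes are needed; 5 voted in favor. Satisfied.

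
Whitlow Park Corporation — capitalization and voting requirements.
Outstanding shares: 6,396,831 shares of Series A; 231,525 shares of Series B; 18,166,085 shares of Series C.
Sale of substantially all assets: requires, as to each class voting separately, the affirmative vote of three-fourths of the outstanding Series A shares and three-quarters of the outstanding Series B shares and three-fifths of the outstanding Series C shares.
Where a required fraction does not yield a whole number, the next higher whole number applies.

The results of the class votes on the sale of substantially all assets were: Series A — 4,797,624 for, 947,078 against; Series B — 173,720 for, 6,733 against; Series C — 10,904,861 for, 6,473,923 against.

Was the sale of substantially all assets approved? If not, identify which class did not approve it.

Approved — every class gave the required vote.

Series A: 3/4 of 6396831 = 4797623.25, rounded up to 4797624; 4,797,624 required, 4,797,624 in favor — approved.
Series B: 3/4 of 231525 = 173643.75, rounded up to 173644; 173,644 required, 173,720 in favor — approved.
Series C: 3/5 of 18166085 = 10899651; 10,899,651 required, 10,904,861 in favor — approved.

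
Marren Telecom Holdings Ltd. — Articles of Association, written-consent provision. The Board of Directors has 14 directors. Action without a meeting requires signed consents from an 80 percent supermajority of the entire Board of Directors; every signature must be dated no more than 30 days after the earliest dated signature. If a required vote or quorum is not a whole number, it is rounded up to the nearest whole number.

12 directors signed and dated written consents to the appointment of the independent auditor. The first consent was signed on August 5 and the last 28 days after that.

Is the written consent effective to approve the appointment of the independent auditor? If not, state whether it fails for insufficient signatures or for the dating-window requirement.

Signatures required: an 80 percent supermajority of 14 — 4/5 of 14 = 11.20, rounded up to 12, so 12 needed; 12 signed. Sufficient.
Dating window: the latest signature is 28 days after the earliest; the limit is 30 days. Within the window.

Effective — both the signature and dating-window requirements are satisfied.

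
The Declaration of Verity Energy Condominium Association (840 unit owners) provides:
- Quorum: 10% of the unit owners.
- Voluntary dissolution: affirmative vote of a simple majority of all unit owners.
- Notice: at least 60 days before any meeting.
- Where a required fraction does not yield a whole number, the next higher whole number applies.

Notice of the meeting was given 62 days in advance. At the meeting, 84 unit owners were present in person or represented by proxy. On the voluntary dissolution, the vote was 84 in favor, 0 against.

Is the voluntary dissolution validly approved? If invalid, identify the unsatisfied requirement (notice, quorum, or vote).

Notice: 62 days given; 60 required. Satisfied.
Quorum: 10% of 840 = 84; 84 present. Satisfied.
Vote: requires a majority of all unit owners (840); a majority of 840 is 421, so 421 needed; 84 in favor. Not satisfied.

Invalid — vote requirement not satisfied.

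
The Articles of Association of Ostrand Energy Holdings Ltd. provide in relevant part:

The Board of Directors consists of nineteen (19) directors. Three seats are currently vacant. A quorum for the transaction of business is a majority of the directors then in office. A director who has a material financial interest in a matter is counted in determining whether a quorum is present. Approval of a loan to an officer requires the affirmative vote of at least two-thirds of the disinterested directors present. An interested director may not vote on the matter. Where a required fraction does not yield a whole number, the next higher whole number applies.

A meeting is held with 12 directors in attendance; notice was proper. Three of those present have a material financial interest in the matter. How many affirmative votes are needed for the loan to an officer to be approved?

The loan to an officer requires two-thirds of the disinterested directors present (12 − 3 = 9).
2/3 of 9 = 6.

6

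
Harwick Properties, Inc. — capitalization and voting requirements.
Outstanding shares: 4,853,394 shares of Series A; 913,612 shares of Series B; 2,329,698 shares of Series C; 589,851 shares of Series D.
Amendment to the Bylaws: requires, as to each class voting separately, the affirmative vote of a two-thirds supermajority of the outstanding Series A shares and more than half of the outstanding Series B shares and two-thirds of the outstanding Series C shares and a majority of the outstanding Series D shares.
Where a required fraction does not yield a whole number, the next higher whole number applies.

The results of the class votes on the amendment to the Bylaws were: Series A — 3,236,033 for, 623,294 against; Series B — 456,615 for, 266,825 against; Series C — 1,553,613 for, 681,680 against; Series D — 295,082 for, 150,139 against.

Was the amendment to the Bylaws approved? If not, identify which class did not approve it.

Not approved — the Series B shares did not give the required vote.

Series A: 2/3 of 4853394 = 3235596; 3,235,596 required, 3,236,033 in favor — approved.
Series B: a majority of 913612 is 456807; 456,807 required, 456,615 in favor — not approved.
Series C: 2/3 of 2329698 = 1553132; 1,553,132 required, 1,553,613 in favor — approved.
Series D: a majority of 589851 is 294926; 294,926 required, 295,082 in favor — approved.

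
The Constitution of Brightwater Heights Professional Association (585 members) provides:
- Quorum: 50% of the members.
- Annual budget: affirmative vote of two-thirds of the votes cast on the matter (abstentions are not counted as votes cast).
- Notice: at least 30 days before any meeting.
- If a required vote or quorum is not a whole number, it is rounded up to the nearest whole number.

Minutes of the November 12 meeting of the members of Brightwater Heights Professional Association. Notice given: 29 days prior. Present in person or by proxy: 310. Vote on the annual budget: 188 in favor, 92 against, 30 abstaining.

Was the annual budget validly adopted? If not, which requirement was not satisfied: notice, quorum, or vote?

Invalid — notice requirement not satisfied.

Notice: 29 days given; 30 required. Not satisfied.
Quorum: 50% of 585 = 292.50, rounded up to 293; 310 present. Satisfied.
Vote: requires two-thirds of the votes cast (310 − 30 abstaining = 280); 2/3 of 280 = 186.67, rounded up to 187, so 187 needed; 188 in favor. Satisfied.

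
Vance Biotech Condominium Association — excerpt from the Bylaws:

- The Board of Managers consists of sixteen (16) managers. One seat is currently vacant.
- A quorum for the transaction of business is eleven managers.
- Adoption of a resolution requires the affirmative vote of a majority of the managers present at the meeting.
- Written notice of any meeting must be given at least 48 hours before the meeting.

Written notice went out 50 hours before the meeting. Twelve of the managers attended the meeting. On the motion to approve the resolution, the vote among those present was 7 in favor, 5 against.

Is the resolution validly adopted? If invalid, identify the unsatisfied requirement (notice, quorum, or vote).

Notice: 50 hours given; 48 required (50 ≥ 48). Satisfied.
Quorum: 12 present; quorum is 11. Satisfied.
Vote: the resolution requires a majority of the managers present (12). A majority of 12 is 7, so 7 affirmative votes are needed; 7 voted in favor. Satisfied.

Valid — all requirements satisfied.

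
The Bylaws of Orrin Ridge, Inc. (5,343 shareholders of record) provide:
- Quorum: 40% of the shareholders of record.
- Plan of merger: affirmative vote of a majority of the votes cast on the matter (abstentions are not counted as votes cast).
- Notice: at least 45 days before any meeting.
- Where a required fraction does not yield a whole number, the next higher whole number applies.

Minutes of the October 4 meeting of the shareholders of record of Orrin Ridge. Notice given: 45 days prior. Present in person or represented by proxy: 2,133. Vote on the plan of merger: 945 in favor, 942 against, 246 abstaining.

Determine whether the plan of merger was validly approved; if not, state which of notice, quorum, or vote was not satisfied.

Invalid — quorum requirement not satisfied.

Notice: 45 days given; 45 required. Satisfied.
Quorum: 40% of 5,343 = 2,137.20, rounded up to 2,138; 2,133 present. Not satisfied.
Vote: requires a majority of the votes cast (2,133 − 246 abstaining = 1,887); a majority of 1887 is 944, so 944 needed; 945 in favor. Satisfied.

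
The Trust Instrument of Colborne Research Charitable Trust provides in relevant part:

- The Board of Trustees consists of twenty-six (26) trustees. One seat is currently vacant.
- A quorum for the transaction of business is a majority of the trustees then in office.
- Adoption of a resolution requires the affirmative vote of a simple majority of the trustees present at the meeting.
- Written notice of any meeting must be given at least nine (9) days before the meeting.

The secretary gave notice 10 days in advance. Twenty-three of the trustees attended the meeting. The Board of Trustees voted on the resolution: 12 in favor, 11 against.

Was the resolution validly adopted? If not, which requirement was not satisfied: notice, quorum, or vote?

Valid — all requirements satisfied.

Notice: 10 days given; 9 required (10 ≥ 9). Satisfied.
Quorum: 23 present; quorum is 13. Satisfied.
Vote: the resolution requires a majority of the trustees present (23). A majority of 23 is 12, so 12 affirmative votes are needed; 12 voted in favor. Satisfied.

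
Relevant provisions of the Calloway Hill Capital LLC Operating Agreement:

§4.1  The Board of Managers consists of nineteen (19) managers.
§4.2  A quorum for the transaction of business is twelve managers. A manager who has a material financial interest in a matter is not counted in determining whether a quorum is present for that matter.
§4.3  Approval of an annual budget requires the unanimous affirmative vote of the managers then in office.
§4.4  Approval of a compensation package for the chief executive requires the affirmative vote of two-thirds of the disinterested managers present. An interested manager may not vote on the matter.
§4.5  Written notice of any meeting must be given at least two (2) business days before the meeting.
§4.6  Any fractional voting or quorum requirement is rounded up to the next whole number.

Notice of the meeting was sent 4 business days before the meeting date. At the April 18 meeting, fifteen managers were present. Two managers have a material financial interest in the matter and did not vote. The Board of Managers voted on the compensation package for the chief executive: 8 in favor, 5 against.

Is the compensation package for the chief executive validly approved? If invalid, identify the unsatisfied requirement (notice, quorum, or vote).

Invalid — vote requirement not satisfied.

Notice: 4 business days given; 2 required (4 ≥ 2). Satisfied.
Quorum: 15 present, but the 2 interested managers do not count, leaving 13. Quorum is 12. Satisfied.
Vote: the compensation package for the chief executive requires two-thirds of the disinterested managers present (15 − 2 = 13). 2/3 of 13 = 8.67, rounded up to 9, so 9 affirmative votes are needed; 8 voted in favor. Not satisfied.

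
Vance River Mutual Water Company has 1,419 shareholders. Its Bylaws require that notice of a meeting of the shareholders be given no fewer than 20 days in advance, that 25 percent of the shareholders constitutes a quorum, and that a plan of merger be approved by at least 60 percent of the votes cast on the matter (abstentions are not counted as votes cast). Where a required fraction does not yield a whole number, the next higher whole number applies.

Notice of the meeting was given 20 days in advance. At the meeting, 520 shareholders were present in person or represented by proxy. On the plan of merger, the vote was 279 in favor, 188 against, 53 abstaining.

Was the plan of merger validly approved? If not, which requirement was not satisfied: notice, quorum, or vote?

Invalid — vote requirement not satisfied.

Notice: 20 days given; 20 required. Satisfied.
Quorum: 25% of 1,419 = 354.75, rounded up to 355; 520 present. Satisfied.
Vote: requires three-fifths of the votes cast (520 − 53 abstaining = 467); 3/5 of 467 = 280.20, rounded up to 281, so 281 needed; 279 in favor. Not satisfied.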